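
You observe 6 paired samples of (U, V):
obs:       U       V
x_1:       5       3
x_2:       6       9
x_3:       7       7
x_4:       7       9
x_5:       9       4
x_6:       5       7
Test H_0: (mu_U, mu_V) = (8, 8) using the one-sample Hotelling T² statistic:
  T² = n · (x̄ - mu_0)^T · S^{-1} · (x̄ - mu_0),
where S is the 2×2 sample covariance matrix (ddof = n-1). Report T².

Step 1 — sample mean vector:
  mean(U) = (5 + 6 + 7 + 7 + 9 + 5) / 6 = 39/6 = 6.5
  mean(V) = (3 + 9 + 7 + 9 + 4 + 7) / 6 = 39/6 = 6.5
  x̄ = (6.5, 6.5),  deviation x̄ - mu_0 = (6.5, 6.5) - (8, 8) = (-1.5, -1.5).

Step 2 — sample covariance matrix, S[i,j] = (1/(n-1)) · Σ_k (x_{k,i} - mean_i) · (x_{k,j} - mean_j), divisor n-1 = 5:
  S[U,U] = ((-1.5)·(-1.5) + (-0.5)·(-0.5) + (0.5)·(0.5) + (0.5)·(0.5) + (2.5)·(2.5) + (-1.5)·(-1.5)) / 5 = 11.5/5 = 2.3
  S[U,V] = ((-1.5)·(-3.5) + (-0.5)·(2.5) + (0.5)·(0.5) + (0.5)·(2.5) + (2.5)·(-2.5) + (-1.5)·(0.5)) / 5 = -1.5/5 = -0.3
  S[V,V] = ((-3.5)·(-3.5) + (2.5)·(2.5) + (0.5)·(0.5) + (2.5)·(2.5) + (-2.5)·(-2.5) + (0.5)·(0.5)) / 5 = 31.5/5 = 6.3
  S = [[2.3, -0.3],
 [-0.3, 6.3]].

Step 3 — invert S. det(S) = 2.3·6.3 - (-0.3)² = 14.4.
  S^{-1} = (1/det) · [[d, -b], [-b, a]] = [[0.4375, 0.0208],
 [0.0208, 0.1597]].

Step 4 — quadratic form (x̄ - mu_0)^T · S^{-1} · (x̄ - mu_0):
  S^{-1} · (x̄ - mu_0) = (-0.6875, -0.2708),
  (x̄ - mu_0)^T · [...] = (-1.5)·(-0.6875) + (-1.5)·(-0.2708) = 1.4375.

Step 5 — scale by n: T² = 6 · 1.4375 = 8.625.

T² ≈ 8.625


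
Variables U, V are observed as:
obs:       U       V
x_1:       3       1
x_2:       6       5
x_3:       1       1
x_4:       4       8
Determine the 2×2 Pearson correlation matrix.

Step 1 — column means:
  mean(U) = (3 + 6 + 1 + 4) / 4 = 14/4 = 3.5
  mean(V) = (1 + 5 + 1 + 8) / 4 = 15/4 = 3.75

Step 2 — sample variances and covariances s[i,j] = (1/(n-1)) · Σ_k (x_{k,i} - mean_i) · (x_{k,j} - mean_j), with n-1 = 3:
  s[U,U] = ((-0.5)·(-0.5) + (2.5)·(2.5) + (-2.5)·(-2.5) + (0.5)·(0.5)) / 3 = 13/3 = 4.3333
  s[U,V] = ((-0.5)·(-2.75) + (2.5)·(1.25) + (-2.5)·(-2.75) + (0.5)·(4.25)) / 3 = 13.5/3 = 4.5
  s[V,V] = ((-2.75)·(-2.75) + (1.25)·(1.25) + (-2.75)·(-2.75) + (4.25)·(4.25)) / 3 = 34.75/3 = 11.5833
  Sample standard deviations s_i = √(s[i,i]):
  s(U) = √(4.3333) = 2.0817
  s(V) = √(11.5833) = 3.4034

Step 3 — r_{ij} = s_{ij} / (s_i · s_j):
  r[U,U] = 1 (diagonal).
  r[U,V] = 4.5 / (2.0817 · 3.4034) = 4.5 / 7.0848 = 0.6352
  r[V,V] = 1 (diagonal).

R is symmetric with unit diagonal. Assembling:

R = [[1, 0.6352],
 [0.6352, 1]]


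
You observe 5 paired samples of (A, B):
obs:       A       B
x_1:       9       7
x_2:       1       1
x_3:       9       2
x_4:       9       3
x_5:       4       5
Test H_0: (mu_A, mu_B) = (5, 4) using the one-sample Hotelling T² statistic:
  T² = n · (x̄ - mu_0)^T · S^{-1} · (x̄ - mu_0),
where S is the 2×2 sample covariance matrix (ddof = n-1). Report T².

Step 1 — sample mean vector:
  mean(A) = (9 + 1 + 9 + 9 + 4) / 5 = 32/5 = 6.4
  mean(B) = (7 + 1 + 2 + 3 + 5) / 5 = 18/5 = 3.6
  x̄ = (6.4, 3.6),  deviation x̄ - mu_0 = (6.4, 3.6) - (5, 4) = (1.4, -0.4).

Step 2 — sample covariance matrix, S[i,j] = (1/(n-1)) · Σ_k (x_{k,i} - mean_i) · (x_{k,j} - mean_j), divisor n-1 = 4:
  S[A,A] = ((2.6)·(2.6) + (-5.4)·(-5.4) + (2.6)·(2.6) + (2.6)·(2.6) + (-2.4)·(-2.4)) / 4 = 55.2/4 = 13.8
  S[A,B] = ((2.6)·(3.4) + (-5.4)·(-2.6) + (2.6)·(-1.6) + (2.6)·(-0.6) + (-2.4)·(1.4)) / 4 = 13.8/4 = 3.45
  S[B,B] = ((3.4)·(3.4) + (-2.6)·(-2.6) + (-1.6)·(-1.6) + (-0.6)·(-0.6) + (1.4)·(1.4)) / 4 = 23.2/4 = 5.8
  S = [[13.8, 3.45],
 [3.45, 5.8]].

Step 3 — invert S. det(S) = 13.8·5.8 - (3.45)² = 68.1375.
  S^{-1} = (1/det) · [[d, -b], [-b, a]] = [[0.0851, -0.0506],
 [-0.0506, 0.2025]].

Step 4 — quadratic form (x̄ - mu_0)^T · S^{-1} · (x̄ - mu_0):
  S^{-1} · (x̄ - mu_0) = (0.1394, -0.1519),
  (x̄ - mu_0)^T · [...] = (1.4)·(0.1394) + (-0.4)·(-0.1519) = 0.256.

Step 5 — scale by n: T² = 5 · 0.256 = 1.2798.

T² ≈ 1.2798


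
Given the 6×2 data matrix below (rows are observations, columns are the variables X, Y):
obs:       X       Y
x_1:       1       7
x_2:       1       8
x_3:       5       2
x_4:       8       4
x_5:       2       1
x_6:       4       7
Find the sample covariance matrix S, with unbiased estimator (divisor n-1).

Step 1 — column means:
  mean(X) = (1 + 1 + 5 + 8 + 2 + 4) / 6 = 21/6 = 3.5
  mean(Y) = (7 + 8 + 2 + 4 + 1 + 7) / 6 = 29/6 = 4.8333

Step 2 — sample covariance S[i,j] = (1/(n-1)) · Σ_k (x_{k,i} - mean_i) · (x_{k,j} - mean_j), with n-1 = 5.
  S[X,X] = ((-2.5)·(-2.5) + (-2.5)·(-2.5) + (1.5)·(1.5) + (4.5)·(4.5) + (-1.5)·(-1.5) + (0.5)·(0.5)) / 5 = 37.5/5 = 7.5
  S[X,Y] = ((-2.5)·(2.1667) + (-2.5)·(3.1667) + (1.5)·(-2.8333) + (4.5)·(-0.8333) + (-1.5)·(-3.8333) + (0.5)·(2.1667)) / 5 = -14.5/5 = -2.9
  S[Y,Y] = ((2.1667)·(2.1667) + (3.1667)·(3.1667) + (-2.8333)·(-2.8333) + (-0.8333)·(-0.8333) + (-3.8333)·(-3.8333) + (2.1667)·(2.1667)) / 5 = 42.8333/5 = 8.5667

S is symmetric (S[j,i] = S[i,j]). Assembling:

S = [[7.5, -2.9],
 [-2.9, 8.5667]]


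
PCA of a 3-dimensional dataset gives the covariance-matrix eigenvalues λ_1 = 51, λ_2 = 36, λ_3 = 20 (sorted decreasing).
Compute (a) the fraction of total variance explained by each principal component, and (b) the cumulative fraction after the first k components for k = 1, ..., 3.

Step 1 — total variance = trace(Sigma) = Σ λ_i = 51 + 36 + 20 = 107.

Step 2 — fraction explained by component i = λ_i / Σ λ:
  PC1: 51/107 = 0.4766
  PC2: 36/107 = 0.3364
  PC3: 20/107 = 0.1869

Step 3 — cumulative fraction after k components = (λ_1 + ... + λ_k) / Σ λ:
  k = 1: 51/107 = 0.4766
  k = 2: (51 + 36)/107 = 87/107 = 0.8131
  k = 3: (51 + 36 + 20)/107 = 107/107 = 1

Summary (fraction, with percent):

explained: PC1 0.4766 (47.66%), PC2 0.3364 (33.64%), PC3 0.1869 (18.69%);  cumulative: 0.4766, 0.8131, 1


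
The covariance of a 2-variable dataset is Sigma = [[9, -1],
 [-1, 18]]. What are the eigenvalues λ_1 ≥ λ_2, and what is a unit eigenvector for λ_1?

Step 1 — characteristic polynomial of 2×2 Sigma:
  det(Sigma - λI) = λ² - trace · λ + det = 0.
  trace = 9 + 18 = 27, det = 9·18 - (-1)² = 161.
Step 2 — discriminant:
  Δ = trace² - 4·det = 729 - 644 = 85.
Step 3 — eigenvalues:
  λ = (trace ± √Δ)/2 = (27 ± 9.2195)/2,
  λ_1 = 18.1098,  λ_2 = 8.8902.

Step 4 — unit eigenvector for λ_1: solve (Sigma - λ_1 I)v = 0. First row:
  (9 - 18.1098)·v_x + (-1)·v_y = 0, i.e. (-9.1098)·v_x + (-1)·v_y = 0,
  so v ∝ (b, λ_1 - a) = (-1, 9.1098); multiply by -1 so the first entry is positive: u = (1, -9.1098).
  ||u|| = √((1)² + (-9.1098)²) = √(83.988) ≈ 9.1645,
  v_1 = u/||u|| ≈ (0.1091, -0.994) (||v_1|| = 1).

λ_1 = 18.1098,  λ_2 = 8.8902;  v_1 ≈ (0.1091, -0.994)


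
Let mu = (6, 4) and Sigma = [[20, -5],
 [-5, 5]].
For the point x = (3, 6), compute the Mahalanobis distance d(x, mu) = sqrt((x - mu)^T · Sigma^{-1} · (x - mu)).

Step 1 — centre the observation: (x - mu) = (-3, 2).

Step 2 — invert Sigma. det(Sigma) = 20·5 - (-5)² = 75.
  Sigma^{-1} = (1/det) · [[d, -b], [-b, a]] = [[0.0667, 0.0667],
 [0.0667, 0.2667]].

Step 3 — form the quadratic (x - mu)^T · Sigma^{-1} · (x - mu):
  Sigma^{-1} · (x - mu) = (-0.0667, 0.3333).
  (x - mu)^T · [Sigma^{-1} · (x - mu)] = (-3)·(-0.0667) + (2)·(0.3333) = 0.8667.

Step 4 — take square root: d = √(0.8667) ≈ 0.9309.

d(x, mu) = √(0.8667) ≈ 0.9309


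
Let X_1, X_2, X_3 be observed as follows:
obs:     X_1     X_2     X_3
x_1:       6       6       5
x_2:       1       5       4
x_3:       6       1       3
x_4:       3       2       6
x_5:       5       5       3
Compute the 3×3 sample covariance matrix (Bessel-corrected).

Step 1 — column means:
  mean(X_1) = (6 + 1 + 6 + 3 + 5) / 5 = 21/5 = 4.2
  mean(X_2) = (6 + 5 + 1 + 2 + 5) / 5 = 19/5 = 3.8
  mean(X_3) = (5 + 4 + 3 + 6 + 3) / 5 = 21/5 = 4.2

Step 2 — sample covariance S[i,j] = (1/(n-1)) · Σ_k (x_{k,i} - mean_i) · (x_{k,j} - mean_j), with n-1 = 4.
  S[X_1,X_1] = ((1.8)·(1.8) + (-3.2)·(-3.2) + (1.8)·(1.8) + (-1.2)·(-1.2) + (0.8)·(0.8)) / 4 = 18.8/4 = 4.7
  S[X_1,X_2] = ((1.8)·(2.2) + (-3.2)·(1.2) + (1.8)·(-2.8) + (-1.2)·(-1.8) + (0.8)·(1.2)) / 4 = -1.8/4 = -0.45
  S[X_1,X_3] = ((1.8)·(0.8) + (-3.2)·(-0.2) + (1.8)·(-1.2) + (-1.2)·(1.8) + (0.8)·(-1.2)) / 4 = -3.2/4 = -0.8
  S[X_2,X_2] = ((2.2)·(2.2) + (1.2)·(1.2) + (-2.8)·(-2.8) + (-1.8)·(-1.8) + (1.2)·(1.2)) / 4 = 18.8/4 = 4.7
  S[X_2,X_3] = ((2.2)·(0.8) + (1.2)·(-0.2) + (-2.8)·(-1.2) + (-1.8)·(1.8) + (1.2)·(-1.2)) / 4 = 0.2/4 = 0.05
  S[X_3,X_3] = ((0.8)·(0.8) + (-0.2)·(-0.2) + (-1.2)·(-1.2) + (1.8)·(1.8) + (-1.2)·(-1.2)) / 4 = 6.8/4 = 1.7

S is symmetric (S[j,i] = S[i,j]). Assembling:

S = [[4.7, -0.45, -0.8],
 [-0.45, 4.7, 0.05],
 [-0.8, 0.05, 1.7]]


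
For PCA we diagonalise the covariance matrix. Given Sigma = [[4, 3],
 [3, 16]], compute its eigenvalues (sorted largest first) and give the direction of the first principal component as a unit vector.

Step 1 — characteristic polynomial of 2×2 Sigma:
  det(Sigma - λI) = λ² - trace · λ + det = 0.
  trace = 4 + 16 = 20, det = 4·16 - (3)² = 55.
Step 2 — discriminant:
  Δ = trace² - 4·det = 400 - 220 = 180.
Step 3 — eigenvalues:
  λ = (trace ± √Δ)/2 = (20 ± 13.4164)/2,
  λ_1 = 16.7082,  λ_2 = 3.2918.

Step 4 — unit eigenvector for λ_1: solve (Sigma - λ_1 I)v = 0. First row:
  (4 - 16.7082)·v_x + (3)·v_y = 0, i.e. (-12.7082)·v_x + (3)·v_y = 0,
  so v ∝ (b, λ_1 - a) = (3, 12.7082) = u.
  ||u|| = √((3)² + (12.7082)²) = √(170.4984) ≈ 13.0575,
  v_1 = u/||u|| ≈ (0.2298, 0.9732) (||v_1|| = 1).

λ_1 = 16.7082,  λ_2 = 3.2918;  v_1 ≈ (0.2298, 0.9732)


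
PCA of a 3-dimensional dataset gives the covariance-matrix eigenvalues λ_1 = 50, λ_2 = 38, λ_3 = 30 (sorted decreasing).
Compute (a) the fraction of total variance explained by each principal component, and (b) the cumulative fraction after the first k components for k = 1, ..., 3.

Step 1 — total variance = trace(Sigma) = Σ λ_i = 50 + 38 + 30 = 118.

Step 2 — fraction explained by component i = λ_i / Σ λ:
  PC1: 50/118 = 0.4237
  PC2: 38/118 = 0.322
  PC3: 30/118 = 0.2542

Step 3 — cumulative fraction after k components = (λ_1 + ... + λ_k) / Σ λ:
  k = 1: 50/118 = 0.4237
  k = 2: (50 + 38)/118 = 88/118 = 0.7458
  k = 3: (50 + 38 + 30)/118 = 118/118 = 1

Summary (fraction, with percent):

explained: PC1 0.4237 (42.37%), PC2 0.322 (32.2%), PC3 0.2542 (25.42%);  cumulative: 0.4237, 0.7458, 1


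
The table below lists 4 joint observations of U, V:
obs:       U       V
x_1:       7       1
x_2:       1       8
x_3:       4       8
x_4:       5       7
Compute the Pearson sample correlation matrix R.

Step 1 — column means:
  mean(U) = (7 + 1 + 4 + 5) / 4 = 17/4 = 4.25
  mean(V) = (1 + 8 + 8 + 7) / 4 = 24/4 = 6

Step 2 — sample variances and covariances s[i,j] = (1/(n-1)) · Σ_k (x_{k,i} - mean_i) · (x_{k,j} - mean_j), with n-1 = 3:
  s[U,U] = ((2.75)·(2.75) + (-3.25)·(-3.25) + (-0.25)·(-0.25) + (0.75)·(0.75)) / 3 = 18.75/3 = 6.25
  s[U,V] = ((2.75)·(-5) + (-3.25)·(2) + (-0.25)·(2) + (0.75)·(1)) / 3 = -20/3 = -6.6667
  s[V,V] = ((-5)·(-5) + (2)·(2) + (2)·(2) + (1)·(1)) / 3 = 34/3 = 11.3333
  Sample standard deviations s_i = √(s[i,i]):
  s(U) = √(6.25) = 2.5
  s(V) = √(11.3333) = 3.3665

Step 3 — r_{ij} = s_{ij} / (s_i · s_j):
  r[U,U] = 1 (diagonal).
  r[U,V] = -6.6667 / (2.5 · 3.3665) = -6.6667 / 8.4163 = -0.7921
  r[V,V] = 1 (diagonal).

R is symmetric with unit diagonal. Assembling:

R = [[1, -0.7921],
 [-0.7921, 1]]


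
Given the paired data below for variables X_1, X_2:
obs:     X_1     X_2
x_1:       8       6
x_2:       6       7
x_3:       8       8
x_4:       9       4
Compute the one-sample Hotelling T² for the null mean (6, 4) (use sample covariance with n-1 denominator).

Step 1 — sample mean vector:
  mean(X_1) = (8 + 6 + 8 + 9) / 4 = 31/4 = 7.75
  mean(X_2) = (6 + 7 + 8 + 4) / 4 = 25/4 = 6.25
  x̄ = (7.75, 6.25),  deviation x̄ - mu_0 = (7.75, 6.25) - (6, 4) = (1.75, 2.25).

Step 2 — sample covariance matrix, S[i,j] = (1/(n-1)) · Σ_k (x_{k,i} - mean_i) · (x_{k,j} - mean_j), divisor n-1 = 3:
  S[X_1,X_1] = ((0.25)·(0.25) + (-1.75)·(-1.75) + (0.25)·(0.25) + (1.25)·(1.25)) / 3 = 4.75/3 = 1.5833
  S[X_1,X_2] = ((0.25)·(-0.25) + (-1.75)·(0.75) + (0.25)·(1.75) + (1.25)·(-2.25)) / 3 = -3.75/3 = -1.25
  S[X_2,X_2] = ((-0.25)·(-0.25) + (0.75)·(0.75) + (1.75)·(1.75) + (-2.25)·(-2.25)) / 3 = 8.75/3 = 2.9167
  S = [[1.5833, -1.25],
 [-1.25, 2.9167]].

Step 3 — invert S. det(S) = 1.5833·2.9167 - (-1.25)² = 3.0556.
  S^{-1} = (1/det) · [[d, -b], [-b, a]] = [[0.9545, 0.4091],
 [0.4091, 0.5182]].

Step 4 — quadratic form (x̄ - mu_0)^T · S^{-1} · (x̄ - mu_0):
  S^{-1} · (x̄ - mu_0) = (2.5909, 1.8818),
  (x̄ - mu_0)^T · [...] = (1.75)·(2.5909) + (2.25)·(1.8818) = 8.7682.

Step 5 — scale by n: T² = 4 · 8.7682 = 35.0727.

T² ≈ 35.0727


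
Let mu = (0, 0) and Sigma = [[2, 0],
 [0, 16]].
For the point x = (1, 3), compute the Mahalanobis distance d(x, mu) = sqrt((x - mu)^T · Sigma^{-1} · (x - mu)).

Step 1 — centre the observation: (x - mu) = (1, 3).

Step 2 — invert Sigma. det(Sigma) = 2·16 - (0)² = 32.
  Sigma^{-1} = (1/det) · [[d, -b], [-b, a]] = [[0.5, 0],
 [0, 0.0625]].

Step 3 — form the quadratic (x - mu)^T · Sigma^{-1} · (x - mu):
  Sigma^{-1} · (x - mu) = (0.5, 0.1875).
  (x - mu)^T · [Sigma^{-1} · (x - mu)] = (1)·(0.5) + (3)·(0.1875) = 1.0625.

Step 4 — take square root: d = √(1.0625) ≈ 1.0308.

d(x, mu) = √(1.0625) ≈ 1.0308


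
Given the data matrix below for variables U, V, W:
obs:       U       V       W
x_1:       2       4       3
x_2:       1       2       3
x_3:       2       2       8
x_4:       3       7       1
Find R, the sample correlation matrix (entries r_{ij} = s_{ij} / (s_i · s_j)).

Step 1 — column means:
  mean(U) = (2 + 1 + 2 + 3) / 4 = 8/4 = 2
  mean(V) = (4 + 2 + 2 + 7) / 4 = 15/4 = 3.75
  mean(W) = (3 + 3 + 8 + 1) / 4 = 15/4 = 3.75

Step 2 — sample variances and covariances s[i,j] = (1/(n-1)) · Σ_k (x_{k,i} - mean_i) · (x_{k,j} - mean_j), with n-1 = 3:
  s[U,U] = ((0)·(0) + (-1)·(-1) + (0)·(0) + (1)·(1)) / 3 = 2/3 = 0.6667
  s[U,V] = ((0)·(0.25) + (-1)·(-1.75) + (0)·(-1.75) + (1)·(3.25)) / 3 = 5/3 = 1.6667
  s[U,W] = ((0)·(-0.75) + (-1)·(-0.75) + (0)·(4.25) + (1)·(-2.75)) / 3 = -2/3 = -0.6667
  s[V,V] = ((0.25)·(0.25) + (-1.75)·(-1.75) + (-1.75)·(-1.75) + (3.25)·(3.25)) / 3 = 16.75/3 = 5.5833
  s[V,W] = ((0.25)·(-0.75) + (-1.75)·(-0.75) + (-1.75)·(4.25) + (3.25)·(-2.75)) / 3 = -15.25/3 = -5.0833
  s[W,W] = ((-0.75)·(-0.75) + (-0.75)·(-0.75) + (4.25)·(4.25) + (-2.75)·(-2.75)) / 3 = 26.75/3 = 8.9167
  Sample standard deviations s_i = √(s[i,i]):
  s(U) = √(0.6667) = 0.8165
  s(V) = √(5.5833) = 2.3629
  s(W) = √(8.9167) = 2.9861

Step 3 — r_{ij} = s_{ij} / (s_i · s_j):
  r[U,U] = 1 (diagonal).
  r[U,V] = 1.6667 / (0.8165 · 2.3629) = 1.6667 / 1.9293 = 0.8639
  r[U,W] = -0.6667 / (0.8165 · 2.9861) = -0.6667 / 2.4381 = -0.2734
  r[V,V] = 1 (diagonal).
  r[V,W] = -5.0833 / (2.3629 · 2.9861) = -5.0833 / 7.0558 = -0.7204
  r[W,W] = 1 (diagonal).

R is symmetric with unit diagonal. Assembling:

R = [[1, 0.8639, -0.2734],
 [0.8639, 1, -0.7204],
 [-0.2734, -0.7204, 1]]


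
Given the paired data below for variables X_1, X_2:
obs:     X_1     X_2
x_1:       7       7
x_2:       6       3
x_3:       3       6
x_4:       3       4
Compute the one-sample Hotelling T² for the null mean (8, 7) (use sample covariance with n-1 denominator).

Step 1 — sample mean vector:
  mean(X_1) = (7 + 6 + 3 + 3) / 4 = 19/4 = 4.75
  mean(X_2) = (7 + 3 + 6 + 4) / 4 = 20/4 = 5
  x̄ = (4.75, 5),  deviation x̄ - mu_0 = (4.75, 5) - (8, 7) = (-3.25, -2).

Step 2 — sample covariance matrix, S[i,j] = (1/(n-1)) · Σ_k (x_{k,i} - mean_i) · (x_{k,j} - mean_j), divisor n-1 = 3:
  S[X_1,X_1] = ((2.25)·(2.25) + (1.25)·(1.25) + (-1.75)·(-1.75) + (-1.75)·(-1.75)) / 3 = 12.75/3 = 4.25
  S[X_1,X_2] = ((2.25)·(2) + (1.25)·(-2) + (-1.75)·(1) + (-1.75)·(-1)) / 3 = 2/3 = 0.6667
  S[X_2,X_2] = ((2)·(2) + (-2)·(-2) + (1)·(1) + (-1)·(-1)) / 3 = 10/3 = 3.3333
  S = [[4.25, 0.6667],
 [0.6667, 3.3333]].

Step 3 — invert S. det(S) = 4.25·3.3333 - (0.6667)² = 13.7222.
  S^{-1} = (1/det) · [[d, -b], [-b, a]] = [[0.2429, -0.0486],
 [-0.0486, 0.3097]].

Step 4 — quadratic form (x̄ - mu_0)^T · S^{-1} · (x̄ - mu_0):
  S^{-1} · (x̄ - mu_0) = (-0.6923, -0.4615),
  (x̄ - mu_0)^T · [...] = (-3.25)·(-0.6923) + (-2)·(-0.4615) = 3.1731.

Step 5 — scale by n: T² = 4 · 3.1731 = 12.6923.

T² ≈ 12.6923


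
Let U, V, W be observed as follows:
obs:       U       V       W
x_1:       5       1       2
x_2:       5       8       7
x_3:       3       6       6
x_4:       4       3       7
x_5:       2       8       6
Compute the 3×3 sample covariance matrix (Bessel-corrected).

Step 1 — column means:
  mean(U) = (5 + 5 + 3 + 4 + 2) / 5 = 19/5 = 3.8
  mean(V) = (1 + 8 + 6 + 3 + 8) / 5 = 26/5 = 5.2
  mean(W) = (2 + 7 + 6 + 7 + 6) / 5 = 28/5 = 5.6

Step 2 — sample covariance S[i,j] = (1/(n-1)) · Σ_k (x_{k,i} - mean_i) · (x_{k,j} - mean_j), with n-1 = 4.
  S[U,U] = ((1.2)·(1.2) + (1.2)·(1.2) + (-0.8)·(-0.8) + (0.2)·(0.2) + (-1.8)·(-1.8)) / 4 = 6.8/4 = 1.7
  S[U,V] = ((1.2)·(-4.2) + (1.2)·(2.8) + (-0.8)·(0.8) + (0.2)·(-2.2) + (-1.8)·(2.8)) / 4 = -7.8/4 = -1.95
  S[U,W] = ((1.2)·(-3.6) + (1.2)·(1.4) + (-0.8)·(0.4) + (0.2)·(1.4) + (-1.8)·(0.4)) / 4 = -3.4/4 = -0.85
  S[V,V] = ((-4.2)·(-4.2) + (2.8)·(2.8) + (0.8)·(0.8) + (-2.2)·(-2.2) + (2.8)·(2.8)) / 4 = 38.8/4 = 9.7
  S[V,W] = ((-4.2)·(-3.6) + (2.8)·(1.4) + (0.8)·(0.4) + (-2.2)·(1.4) + (2.8)·(0.4)) / 4 = 17.4/4 = 4.35
  S[W,W] = ((-3.6)·(-3.6) + (1.4)·(1.4) + (0.4)·(0.4) + (1.4)·(1.4) + (0.4)·(0.4)) / 4 = 17.2/4 = 4.3

S is symmetric (S[j,i] = S[i,j]). Assembling:

S = [[1.7, -1.95, -0.85],
 [-1.95, 9.7, 4.35],
 [-0.85, 4.35, 4.3]]


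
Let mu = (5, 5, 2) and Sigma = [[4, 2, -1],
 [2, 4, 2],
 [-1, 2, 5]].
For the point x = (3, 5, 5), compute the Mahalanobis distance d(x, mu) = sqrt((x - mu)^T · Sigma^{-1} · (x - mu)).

Step 1 — centre the observation: (x - mu) = (-2, 0, 3).

Step 2 — invert Sigma (cofactor / det for 3×3, or solve directly):
  Sigma^{-1} = [[0.5, -0.375, 0.25],
 [-0.375, 0.5937, -0.3125],
 [0.25, -0.3125, 0.375]].

Step 3 — form the quadratic (x - mu)^T · Sigma^{-1} · (x - mu):
  Sigma^{-1} · (x - mu) = (-0.25, -0.1875, 0.625).
  (x - mu)^T · [Sigma^{-1} · (x - mu)] = (-2)·(-0.25) + (0)·(-0.1875) + (3)·(0.625) = 2.375.

Step 4 — take square root: d = √(2.375) ≈ 1.5411.

d(x, mu) = √(2.375) ≈ 1.5411


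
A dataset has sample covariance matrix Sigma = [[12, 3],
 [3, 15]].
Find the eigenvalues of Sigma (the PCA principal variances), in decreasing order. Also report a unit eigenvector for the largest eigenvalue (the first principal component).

Step 1 — characteristic polynomial of 2×2 Sigma:
  det(Sigma - λI) = λ² - trace · λ + det = 0.
  trace = 12 + 15 = 27, det = 12·15 - (3)² = 171.
Step 2 — discriminant:
  Δ = trace² - 4·det = 729 - 684 = 45.
Step 3 — eigenvalues:
  λ = (trace ± √Δ)/2 = (27 ± 6.7082)/2,
  λ_1 = 16.8541,  λ_2 = 10.1459.

Step 4 — unit eigenvector for λ_1: solve (Sigma - λ_1 I)v = 0. First row:
  (12 - 16.8541)·v_x + (3)·v_y = 0, i.e. (-4.8541)·v_x + (3)·v_y = 0,
  so v ∝ (b, λ_1 - a) = (3, 4.8541) = u.
  ||u|| = √((3)² + (4.8541)²) = √(32.5623) ≈ 5.7063,
  v_1 = u/||u|| ≈ (0.5257, 0.8507) (||v_1|| = 1).

λ_1 = 16.8541,  λ_2 = 10.1459;  v_1 ≈ (0.5257, 0.8507)


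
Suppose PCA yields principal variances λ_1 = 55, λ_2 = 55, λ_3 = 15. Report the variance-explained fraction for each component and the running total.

Step 1 — total variance = trace(Sigma) = Σ λ_i = 55 + 55 + 15 = 125.

Step 2 — fraction explained by component i = λ_i / Σ λ:
  PC1: 55/125 = 0.44
  PC2: 55/125 = 0.44
  PC3: 15/125 = 0.12

Step 3 — cumulative fraction after k components = (λ_1 + ... + λ_k) / Σ λ:
  k = 1: 55/125 = 0.44
  k = 2: (55 + 55)/125 = 110/125 = 0.88
  k = 3: (55 + 55 + 15)/125 = 125/125 = 1

Summary (fraction, with percent):

explained: PC1 0.44 (44%), PC2 0.44 (44%), PC3 0.12 (12%);  cumulative: 0.44, 0.88, 1


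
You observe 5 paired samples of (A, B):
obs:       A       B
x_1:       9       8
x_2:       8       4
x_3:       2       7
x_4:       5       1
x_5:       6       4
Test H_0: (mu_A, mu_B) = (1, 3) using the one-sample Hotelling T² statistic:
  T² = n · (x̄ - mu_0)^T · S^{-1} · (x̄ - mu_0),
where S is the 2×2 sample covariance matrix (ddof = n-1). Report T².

Step 1 — sample mean vector:
  mean(A) = (9 + 8 + 2 + 5 + 6) / 5 = 30/5 = 6
  mean(B) = (8 + 4 + 7 + 1 + 4) / 5 = 24/5 = 4.8
  x̄ = (6, 4.8),  deviation x̄ - mu_0 = (6, 4.8) - (1, 3) = (5, 1.8).

Step 2 — sample covariance matrix, S[i,j] = (1/(n-1)) · Σ_k (x_{k,i} - mean_i) · (x_{k,j} - mean_j), divisor n-1 = 4:
  S[A,A] = ((3)·(3) + (2)·(2) + (-4)·(-4) + (-1)·(-1) + (0)·(0)) / 4 = 30/4 = 7.5
  S[A,B] = ((3)·(3.2) + (2)·(-0.8) + (-4)·(2.2) + (-1)·(-3.8) + (0)·(-0.8)) / 4 = 3/4 = 0.75
  S[B,B] = ((3.2)·(3.2) + (-0.8)·(-0.8) + (2.2)·(2.2) + (-3.8)·(-3.8) + (-0.8)·(-0.8)) / 4 = 30.8/4 = 7.7
  S = [[7.5, 0.75],
 [0.75, 7.7]].

Step 3 — invert S. det(S) = 7.5·7.7 - (0.75)² = 57.1875.
  S^{-1} = (1/det) · [[d, -b], [-b, a]] = [[0.1346, -0.0131],
 [-0.0131, 0.1311]].

Step 4 — quadratic form (x̄ - mu_0)^T · S^{-1} · (x̄ - mu_0):
  S^{-1} · (x̄ - mu_0) = (0.6496, 0.1705),
  (x̄ - mu_0)^T · [...] = (5)·(0.6496) + (1.8)·(0.1705) = 3.555.

Step 5 — scale by n: T² = 5 · 3.555 = 17.7749.

T² ≈ 17.7749


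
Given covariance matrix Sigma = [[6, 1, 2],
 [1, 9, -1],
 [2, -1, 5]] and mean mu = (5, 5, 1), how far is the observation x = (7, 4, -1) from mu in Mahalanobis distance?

Step 1 — centre the observation: (x - mu) = (2, -1, -2).

Step 2 — invert Sigma (cofactor / det for 3×3, or solve directly):
  Sigma^{-1} = [[0.2009, -0.032, -0.0868],
 [-0.032, 0.1187, 0.0365],
 [-0.0868, 0.0365, 0.242]].

Step 3 — form the quadratic (x - mu)^T · Sigma^{-1} · (x - mu):
  Sigma^{-1} · (x - mu) = (0.6073, -0.2557, -0.6941).
  (x - mu)^T · [Sigma^{-1} · (x - mu)] = (2)·(0.6073) + (-1)·(-0.2557) + (-2)·(-0.6941) = 2.8584.

Step 4 — take square root: d = √(2.8584) ≈ 1.6907.

d(x, mu) = √(2.8584) ≈ 1.6907


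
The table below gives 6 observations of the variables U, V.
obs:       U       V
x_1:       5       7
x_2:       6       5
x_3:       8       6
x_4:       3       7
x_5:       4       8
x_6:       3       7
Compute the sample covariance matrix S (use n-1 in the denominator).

Step 1 — column means:
  mean(U) = (5 + 6 + 8 + 3 + 4 + 3) / 6 = 29/6 = 4.8333
  mean(V) = (7 + 5 + 6 + 7 + 8 + 7) / 6 = 40/6 = 6.6667

Step 2 — sample covariance S[i,j] = (1/(n-1)) · Σ_k (x_{k,i} - mean_i) · (x_{k,j} - mean_j), with n-1 = 5.
  S[U,U] = ((0.1667)·(0.1667) + (1.1667)·(1.1667) + (3.1667)·(3.1667) + (-1.8333)·(-1.8333) + (-0.8333)·(-0.8333) + (-1.8333)·(-1.8333)) / 5 = 18.8333/5 = 3.7667
  S[U,V] = ((0.1667)·(0.3333) + (1.1667)·(-1.6667) + (3.1667)·(-0.6667) + (-1.8333)·(0.3333) + (-0.8333)·(1.3333) + (-1.8333)·(0.3333)) / 5 = -6.3333/5 = -1.2667
  S[V,V] = ((0.3333)·(0.3333) + (-1.6667)·(-1.6667) + (-0.6667)·(-0.6667) + (0.3333)·(0.3333) + (1.3333)·(1.3333) + (0.3333)·(0.3333)) / 5 = 5.3333/5 = 1.0667

S is symmetric (S[j,i] = S[i,j]). Assembling:

S = [[3.7667, -1.2667],
 [-1.2667, 1.0667]]


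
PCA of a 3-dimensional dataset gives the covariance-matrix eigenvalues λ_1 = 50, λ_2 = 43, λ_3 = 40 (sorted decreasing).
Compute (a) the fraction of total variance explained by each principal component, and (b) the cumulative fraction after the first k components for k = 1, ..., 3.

Step 1 — total variance = trace(Sigma) = Σ λ_i = 50 + 43 + 40 = 133.

Step 2 — fraction explained by component i = λ_i / Σ λ:
  PC1: 50/133 = 0.3759
  PC2: 43/133 = 0.3233
  PC3: 40/133 = 0.3008

Step 3 — cumulative fraction after k components = (λ_1 + ... + λ_k) / Σ λ:
  k = 1: 50/133 = 0.3759
  k = 2: (50 + 43)/133 = 93/133 = 0.6992
  k = 3: (50 + 43 + 40)/133 = 133/133 = 1

Summary (fraction, with percent):

explained: PC1 0.3759 (37.59%), PC2 0.3233 (32.33%), PC3 0.3008 (30.08%);  cumulative: 0.3759, 0.6992, 1


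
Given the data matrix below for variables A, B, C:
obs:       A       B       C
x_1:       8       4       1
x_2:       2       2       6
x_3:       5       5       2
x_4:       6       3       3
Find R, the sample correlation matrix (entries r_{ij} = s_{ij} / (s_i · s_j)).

Step 1 — column means:
  mean(A) = (8 + 2 + 5 + 6) / 4 = 21/4 = 5.25
  mean(B) = (4 + 2 + 5 + 3) / 4 = 14/4 = 3.5
  mean(C) = (1 + 6 + 2 + 3) / 4 = 12/4 = 3

Step 2 — sample variances and covariances s[i,j] = (1/(n-1)) · Σ_k (x_{k,i} - mean_i) · (x_{k,j} - mean_j), with n-1 = 3:
  s[A,A] = ((2.75)·(2.75) + (-3.25)·(-3.25) + (-0.25)·(-0.25) + (0.75)·(0.75)) / 3 = 18.75/3 = 6.25
  s[A,B] = ((2.75)·(0.5) + (-3.25)·(-1.5) + (-0.25)·(1.5) + (0.75)·(-0.5)) / 3 = 5.5/3 = 1.8333
  s[A,C] = ((2.75)·(-2) + (-3.25)·(3) + (-0.25)·(-1) + (0.75)·(0)) / 3 = -15/3 = -5
  s[B,B] = ((0.5)·(0.5) + (-1.5)·(-1.5) + (1.5)·(1.5) + (-0.5)·(-0.5)) / 3 = 5/3 = 1.6667
  s[B,C] = ((0.5)·(-2) + (-1.5)·(3) + (1.5)·(-1) + (-0.5)·(0)) / 3 = -7/3 = -2.3333
  s[C,C] = ((-2)·(-2) + (3)·(3) + (-1)·(-1) + (0)·(0)) / 3 = 14/3 = 4.6667
  Sample standard deviations s_i = √(s[i,i]):
  s(A) = √(6.25) = 2.5
  s(B) = √(1.6667) = 1.291
  s(C) = √(4.6667) = 2.1602

Step 3 — r_{ij} = s_{ij} / (s_i · s_j):
  r[A,A] = 1 (diagonal).
  r[A,B] = 1.8333 / (2.5 · 1.291) = 1.8333 / 3.2275 = 0.568
  r[A,C] = -5 / (2.5 · 2.1602) = -5 / 5.4006 = -0.9258
  r[B,B] = 1 (diagonal).
  r[B,C] = -2.3333 / (1.291 · 2.1602) = -2.3333 / 2.7889 = -0.8367
  r[C,C] = 1 (diagonal).

R is symmetric with unit diagonal. Assembling:

R = [[1, 0.568, -0.9258],
 [0.568, 1, -0.8367],
 [-0.9258, -0.8367, 1]]


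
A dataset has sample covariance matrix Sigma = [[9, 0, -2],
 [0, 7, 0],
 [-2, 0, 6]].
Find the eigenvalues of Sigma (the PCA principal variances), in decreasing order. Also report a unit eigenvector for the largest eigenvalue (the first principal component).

Step 1 — characteristic polynomial p(λ) = det(λI - Sigma) = λ³ - tr·λ² + c_1·λ - det, where tr = trace, c_1 = sum of the principal 2×2 minors, det = det(Sigma):
  tr = 9 + 7 + 6 = 22,
  c_1 = (9·7 - (0)²) + (9·6 - (-2)²) + (7·6 - (0)²) = 63 + 50 + 42 = 155,
  det = 9·(7·6 - (0)²) - (0)·((0)·6 - (0)·(-2)) + (-2)·((0)·(0) - 7·(-2)) = 9·(42) - (0)·(0) + (-2)·(14) = 350.
  So p(λ) = λ³ - 22λ² + 155λ - 350.
Step 2 — look for an integer root (rational root theorem: any rational root is an integer divisor of 350). Testing λ = 5:
  p(5) = 125 - 550 + 775 - 350 = 0  ✓
  Dividing out (λ - 5): p(λ) = (λ - 5)(λ² - 17λ + 70).
Step 3 — remaining eigenvalues from the quadratic λ² - 17λ + 70 = 0:
  Δ = 17² - 4·70 = 289 - 280 = 9,  λ = (17 ± √9)/2 = (17 ± 3)/2 = 10 or 7.
  Sorted: λ_1 = 10,  λ_2 = 7,  λ_3 = 5  (check: sum = 22 = tr ✓).

Step 4 — unit eigenvector for λ_1 = 10: v spans the null space of (Sigma - λ_1 I), whose rows are
  r_1 = (-1, 0, -2),  r_2 = (0, -3, 0),  r_3 = (-2, 0, -4).
  v is orthogonal to every row, so take v ∝ r_1 × r_2 = ((0)·(0) - (-2)·(-3), (-2)·(0) - (-1)·(0), (-1)·(-3) - (0)·(0)) = (-6, 0, 3).
  Rescale (divide by 3; multiply by -1 so the first nonzero entry is positive): u = (2, 0, -1).
  ||u|| = √((2)² + (0)² + (-1)²) = √(5) ≈ 2.2361,  v_1 = u/||u|| ≈ (0.8944, 0, -0.4472) (||v_1|| = 1).

λ_1 = 10,  λ_2 = 7,  λ_3 = 5;  v_1 ≈ (0.8944, 0, -0.4472)


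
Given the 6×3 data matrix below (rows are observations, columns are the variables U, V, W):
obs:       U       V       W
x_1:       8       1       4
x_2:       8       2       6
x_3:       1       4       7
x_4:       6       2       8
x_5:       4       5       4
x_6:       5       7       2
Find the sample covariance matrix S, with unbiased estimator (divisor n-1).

Step 1 — column means:
  mean(U) = (8 + 8 + 1 + 6 + 4 + 5) / 6 = 32/6 = 5.3333
  mean(V) = (1 + 2 + 4 + 2 + 5 + 7) / 6 = 21/6 = 3.5
  mean(W) = (4 + 6 + 7 + 8 + 4 + 2) / 6 = 31/6 = 5.1667

Step 2 — sample covariance S[i,j] = (1/(n-1)) · Σ_k (x_{k,i} - mean_i) · (x_{k,j} - mean_j), with n-1 = 5.
  S[U,U] = ((2.6667)·(2.6667) + (2.6667)·(2.6667) + (-4.3333)·(-4.3333) + (0.6667)·(0.6667) + (-1.3333)·(-1.3333) + (-0.3333)·(-0.3333)) / 5 = 35.3333/5 = 7.0667
  S[U,V] = ((2.6667)·(-2.5) + (2.6667)·(-1.5) + (-4.3333)·(0.5) + (0.6667)·(-1.5) + (-1.3333)·(1.5) + (-0.3333)·(3.5)) / 5 = -17/5 = -3.4
  S[U,W] = ((2.6667)·(-1.1667) + (2.6667)·(0.8333) + (-4.3333)·(1.8333) + (0.6667)·(2.8333) + (-1.3333)·(-1.1667) + (-0.3333)·(-3.1667)) / 5 = -4.3333/5 = -0.8667
  S[V,V] = ((-2.5)·(-2.5) + (-1.5)·(-1.5) + (0.5)·(0.5) + (-1.5)·(-1.5) + (1.5)·(1.5) + (3.5)·(3.5)) / 5 = 25.5/5 = 5.1
  S[V,W] = ((-2.5)·(-1.1667) + (-1.5)·(0.8333) + (0.5)·(1.8333) + (-1.5)·(2.8333) + (1.5)·(-1.1667) + (3.5)·(-3.1667)) / 5 = -14.5/5 = -2.9
  S[W,W] = ((-1.1667)·(-1.1667) + (0.8333)·(0.8333) + (1.8333)·(1.8333) + (2.8333)·(2.8333) + (-1.1667)·(-1.1667) + (-3.1667)·(-3.1667)) / 5 = 24.8333/5 = 4.9667

S is symmetric (S[j,i] = S[i,j]). Assembling:

S = [[7.0667, -3.4, -0.8667],
 [-3.4, 5.1, -2.9],
 [-0.8667, -2.9, 4.9667]]


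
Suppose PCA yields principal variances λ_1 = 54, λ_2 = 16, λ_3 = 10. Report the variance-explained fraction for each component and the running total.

Step 1 — total variance = trace(Sigma) = Σ λ_i = 54 + 16 + 10 = 80.

Step 2 — fraction explained by component i = λ_i / Σ λ:
  PC1: 54/80 = 0.675
  PC2: 16/80 = 0.2
  PC3: 10/80 = 0.125

Step 3 — cumulative fraction after k components = (λ_1 + ... + λ_k) / Σ λ:
  k = 1: 54/80 = 0.675
  k = 2: (54 + 16)/80 = 70/80 = 0.875
  k = 3: (54 + 16 + 10)/80 = 80/80 = 1

Summary (fraction, with percent):

explained: PC1 0.675 (67.5%), PC2 0.2 (20%), PC3 0.125 (12.5%);  cumulative: 0.675, 0.875, 1


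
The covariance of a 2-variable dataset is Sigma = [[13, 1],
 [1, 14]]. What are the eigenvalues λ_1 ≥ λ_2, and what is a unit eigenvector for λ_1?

Step 1 — characteristic polynomial of 2×2 Sigma:
  det(Sigma - λI) = λ² - trace · λ + det = 0.
  trace = 13 + 14 = 27, det = 13·14 - (1)² = 181.
Step 2 — discriminant:
  Δ = trace² - 4·det = 729 - 724 = 5.
Step 3 — eigenvalues:
  λ = (trace ± √Δ)/2 = (27 ± 2.2361)/2,
  λ_1 = 14.618,  λ_2 = 12.382.

Step 4 — unit eigenvector for λ_1: solve (Sigma - λ_1 I)v = 0. First row:
  (13 - 14.618)·v_x + (1)·v_y = 0, i.e. (-1.618)·v_x + (1)·v_y = 0,
  so v ∝ (b, λ_1 - a) = (1, 1.618) = u.
  ||u|| = √((1)² + (1.618)²) = √(3.618) ≈ 1.9021,
  v_1 = u/||u|| ≈ (0.5257, 0.8507) (||v_1|| = 1).

λ_1 = 14.618,  λ_2 = 12.382;  v_1 ≈ (0.5257, 0.8507)


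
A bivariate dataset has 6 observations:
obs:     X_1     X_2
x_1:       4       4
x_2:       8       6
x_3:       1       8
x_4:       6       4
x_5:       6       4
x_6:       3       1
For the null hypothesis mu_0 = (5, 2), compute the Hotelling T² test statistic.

Step 1 — sample mean vector:
  mean(X_1) = (4 + 8 + 1 + 6 + 6 + 3) / 6 = 28/6 = 4.6667
  mean(X_2) = (4 + 6 + 8 + 4 + 4 + 1) / 6 = 27/6 = 4.5
  x̄ = (4.6667, 4.5),  deviation x̄ - mu_0 = (4.6667, 4.5) - (5, 2) = (-0.3333, 2.5).

Step 2 — sample covariance matrix, S[i,j] = (1/(n-1)) · Σ_k (x_{k,i} - mean_i) · (x_{k,j} - mean_j), divisor n-1 = 5:
  S[X_1,X_1] = ((-0.6667)·(-0.6667) + (3.3333)·(3.3333) + (-3.6667)·(-3.6667) + (1.3333)·(1.3333) + (1.3333)·(1.3333) + (-1.6667)·(-1.6667)) / 5 = 31.3333/5 = 6.2667
  S[X_1,X_2] = ((-0.6667)·(-0.5) + (3.3333)·(1.5) + (-3.6667)·(3.5) + (1.3333)·(-0.5) + (1.3333)·(-0.5) + (-1.6667)·(-3.5)) / 5 = -3/5 = -0.6
  S[X_2,X_2] = ((-0.5)·(-0.5) + (1.5)·(1.5) + (3.5)·(3.5) + (-0.5)·(-0.5) + (-0.5)·(-0.5) + (-3.5)·(-3.5)) / 5 = 27.5/5 = 5.5
  S = [[6.2667, -0.6],
 [-0.6, 5.5]].

Step 3 — invert S. det(S) = 6.2667·5.5 - (-0.6)² = 34.1067.
  S^{-1} = (1/det) · [[d, -b], [-b, a]] = [[0.1613, 0.0176],
 [0.0176, 0.1837]].

Step 4 — quadratic form (x̄ - mu_0)^T · S^{-1} · (x̄ - mu_0):
  S^{-1} · (x̄ - mu_0) = (-0.0098, 0.4535),
  (x̄ - mu_0)^T · [...] = (-0.3333)·(-0.0098) + (2.5)·(0.4535) = 1.137.

Step 5 — scale by n: T² = 6 · 1.137 = 6.8217.

T² ≈ 6.8217


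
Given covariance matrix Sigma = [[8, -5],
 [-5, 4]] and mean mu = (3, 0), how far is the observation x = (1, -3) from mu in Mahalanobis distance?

Step 1 — centre the observation: (x - mu) = (-2, -3).

Step 2 — invert Sigma. det(Sigma) = 8·4 - (-5)² = 7.
  Sigma^{-1} = (1/det) · [[d, -b], [-b, a]] = [[0.5714, 0.7143],
 [0.7143, 1.1429]].

Step 3 — form the quadratic (x - mu)^T · Sigma^{-1} · (x - mu):
  Sigma^{-1} · (x - mu) = (-3.2857, -4.8571).
  (x - mu)^T · [Sigma^{-1} · (x - mu)] = (-2)·(-3.2857) + (-3)·(-4.8571) = 21.1429.

Step 4 — take square root: d = √(21.1429) ≈ 4.5981.

d(x, mu) = √(21.1429) ≈ 4.5981


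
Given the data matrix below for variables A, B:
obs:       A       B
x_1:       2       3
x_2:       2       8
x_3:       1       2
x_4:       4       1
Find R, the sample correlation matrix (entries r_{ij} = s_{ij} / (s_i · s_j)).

Step 1 — column means:
  mean(A) = (2 + 2 + 1 + 4) / 4 = 9/4 = 2.25
  mean(B) = (3 + 8 + 2 + 1) / 4 = 14/4 = 3.5

Step 2 — sample variances and covariances s[i,j] = (1/(n-1)) · Σ_k (x_{k,i} - mean_i) · (x_{k,j} - mean_j), with n-1 = 3:
  s[A,A] = ((-0.25)·(-0.25) + (-0.25)·(-0.25) + (-1.25)·(-1.25) + (1.75)·(1.75)) / 3 = 4.75/3 = 1.5833
  s[A,B] = ((-0.25)·(-0.5) + (-0.25)·(4.5) + (-1.25)·(-1.5) + (1.75)·(-2.5)) / 3 = -3.5/3 = -1.1667
  s[B,B] = ((-0.5)·(-0.5) + (4.5)·(4.5) + (-1.5)·(-1.5) + (-2.5)·(-2.5)) / 3 = 29/3 = 9.6667
  Sample standard deviations s_i = √(s[i,i]):
  s(A) = √(1.5833) = 1.2583
  s(B) = √(9.6667) = 3.1091

Step 3 — r_{ij} = s_{ij} / (s_i · s_j):
  r[A,A] = 1 (diagonal).
  r[A,B] = -1.1667 / (1.2583 · 3.1091) = -1.1667 / 3.9122 = -0.2982
  r[B,B] = 1 (diagonal).

R is symmetric with unit diagonal. Assembling:

R = [[1, -0.2982],
 [-0.2982, 1]]


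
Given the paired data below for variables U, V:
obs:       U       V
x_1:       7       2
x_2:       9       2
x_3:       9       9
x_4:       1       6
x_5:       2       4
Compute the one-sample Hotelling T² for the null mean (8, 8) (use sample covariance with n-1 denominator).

Step 1 — sample mean vector:
  mean(U) = (7 + 9 + 9 + 1 + 2) / 5 = 28/5 = 5.6
  mean(V) = (2 + 2 + 9 + 6 + 4) / 5 = 23/5 = 4.6
  x̄ = (5.6, 4.6),  deviation x̄ - mu_0 = (5.6, 4.6) - (8, 8) = (-2.4, -3.4).

Step 2 — sample covariance matrix, S[i,j] = (1/(n-1)) · Σ_k (x_{k,i} - mean_i) · (x_{k,j} - mean_j), divisor n-1 = 4:
  S[U,U] = ((1.4)·(1.4) + (3.4)·(3.4) + (3.4)·(3.4) + (-4.6)·(-4.6) + (-3.6)·(-3.6)) / 4 = 59.2/4 = 14.8
  S[U,V] = ((1.4)·(-2.6) + (3.4)·(-2.6) + (3.4)·(4.4) + (-4.6)·(1.4) + (-3.6)·(-0.6)) / 4 = -1.8/4 = -0.45
  S[V,V] = ((-2.6)·(-2.6) + (-2.6)·(-2.6) + (4.4)·(4.4) + (1.4)·(1.4) + (-0.6)·(-0.6)) / 4 = 35.2/4 = 8.8
  S = [[14.8, -0.45],
 [-0.45, 8.8]].

Step 3 — invert S. det(S) = 14.8·8.8 - (-0.45)² = 130.0375.
  S^{-1} = (1/det) · [[d, -b], [-b, a]] = [[0.0677, 0.0035],
 [0.0035, 0.1138]].

Step 4 — quadratic form (x̄ - mu_0)^T · S^{-1} · (x̄ - mu_0):
  S^{-1} · (x̄ - mu_0) = (-0.1742, -0.3953),
  (x̄ - mu_0)^T · [...] = (-2.4)·(-0.1742) + (-3.4)·(-0.3953) = 1.762.

Step 5 — scale by n: T² = 5 · 1.762 = 8.8098.

T² ≈ 8.8098


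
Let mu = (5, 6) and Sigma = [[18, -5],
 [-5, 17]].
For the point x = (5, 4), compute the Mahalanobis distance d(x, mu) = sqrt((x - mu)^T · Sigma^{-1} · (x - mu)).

Step 1 — centre the observation: (x - mu) = (0, -2).

Step 2 — invert Sigma. det(Sigma) = 18·17 - (-5)² = 281.
  Sigma^{-1} = (1/det) · [[d, -b], [-b, a]] = [[0.0605, 0.0178],
 [0.0178, 0.0641]].

Step 3 — form the quadratic (x - mu)^T · Sigma^{-1} · (x - mu):
  Sigma^{-1} · (x - mu) = (-0.0356, -0.1281).
  (x - mu)^T · [Sigma^{-1} · (x - mu)] = (0)·(-0.0356) + (-2)·(-0.1281) = 0.2562.

Step 4 — take square root: d = √(0.2562) ≈ 0.5062.

d(x, mu) = √(0.2562) ≈ 0.5062


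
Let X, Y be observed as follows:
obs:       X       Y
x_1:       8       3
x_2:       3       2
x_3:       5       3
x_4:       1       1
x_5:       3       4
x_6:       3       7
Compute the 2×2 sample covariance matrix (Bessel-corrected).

Step 1 — column means:
  mean(X) = (8 + 3 + 5 + 1 + 3 + 3) / 6 = 23/6 = 3.8333
  mean(Y) = (3 + 2 + 3 + 1 + 4 + 7) / 6 = 20/6 = 3.3333

Step 2 — sample covariance S[i,j] = (1/(n-1)) · Σ_k (x_{k,i} - mean_i) · (x_{k,j} - mean_j), with n-1 = 5.
  S[X,X] = ((4.1667)·(4.1667) + (-0.8333)·(-0.8333) + (1.1667)·(1.1667) + (-2.8333)·(-2.8333) + (-0.8333)·(-0.8333) + (-0.8333)·(-0.8333)) / 5 = 28.8333/5 = 5.7667
  S[X,Y] = ((4.1667)·(-0.3333) + (-0.8333)·(-1.3333) + (1.1667)·(-0.3333) + (-2.8333)·(-2.3333) + (-0.8333)·(0.6667) + (-0.8333)·(3.6667)) / 5 = 2.3333/5 = 0.4667
  S[Y,Y] = ((-0.3333)·(-0.3333) + (-1.3333)·(-1.3333) + (-0.3333)·(-0.3333) + (-2.3333)·(-2.3333) + (0.6667)·(0.6667) + (3.6667)·(3.6667)) / 5 = 21.3333/5 = 4.2667

S is symmetric (S[j,i] = S[i,j]). Assembling:

S = [[5.7667, 0.4667],
 [0.4667, 4.2667]]


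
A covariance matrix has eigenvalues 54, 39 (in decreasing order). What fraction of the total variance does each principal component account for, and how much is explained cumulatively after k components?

Step 1 — total variance = trace(Sigma) = Σ λ_i = 54 + 39 = 93.

Step 2 — fraction explained by component i = λ_i / Σ λ:
  PC1: 54/93 = 0.5806
  PC2: 39/93 = 0.4194

Step 3 — cumulative fraction after k components = (λ_1 + ... + λ_k) / Σ λ:
  k = 1: 54/93 = 0.5806
  k = 2: (54 + 39)/93 = 93/93 = 1

Summary (fraction, with percent):

explained: PC1 0.5806 (58.06%), PC2 0.4194 (41.94%);  cumulative: 0.5806, 1


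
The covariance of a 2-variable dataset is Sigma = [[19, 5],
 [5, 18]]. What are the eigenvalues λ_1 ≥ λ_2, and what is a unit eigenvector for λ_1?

Step 1 — characteristic polynomial of 2×2 Sigma:
  det(Sigma - λI) = λ² - trace · λ + det = 0.
  trace = 19 + 18 = 37, det = 19·18 - (5)² = 317.
Step 2 — discriminant:
  Δ = trace² - 4·det = 1369 - 1268 = 101.
Step 3 — eigenvalues:
  λ = (trace ± √Δ)/2 = (37 ± 10.0499)/2,
  λ_1 = 23.5249,  λ_2 = 13.4751.

Step 4 — unit eigenvector for λ_1: solve (Sigma - λ_1 I)v = 0. First row:
  (19 - 23.5249)·v_x + (5)·v_y = 0, i.e. (-4.5249)·v_x + (5)·v_y = 0,
  so v ∝ (b, λ_1 - a) = (5, 4.5249) = u.
  ||u|| = √((5)² + (4.5249)²) = √(45.4751) ≈ 6.7435,
  v_1 = u/||u|| ≈ (0.7415, 0.671) (||v_1|| = 1).

λ_1 = 23.5249,  λ_2 = 13.4751;  v_1 ≈ (0.7415, 0.671)


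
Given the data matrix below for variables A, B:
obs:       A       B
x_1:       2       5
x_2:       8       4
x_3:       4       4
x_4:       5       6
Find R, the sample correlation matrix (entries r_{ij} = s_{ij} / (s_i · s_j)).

Step 1 — column means:
  mean(A) = (2 + 8 + 4 + 5) / 4 = 19/4 = 4.75
  mean(B) = (5 + 4 + 4 + 6) / 4 = 19/4 = 4.75

Step 2 — sample variances and covariances s[i,j] = (1/(n-1)) · Σ_k (x_{k,i} - mean_i) · (x_{k,j} - mean_j), with n-1 = 3:
  s[A,A] = ((-2.75)·(-2.75) + (3.25)·(3.25) + (-0.75)·(-0.75) + (0.25)·(0.25)) / 3 = 18.75/3 = 6.25
  s[A,B] = ((-2.75)·(0.25) + (3.25)·(-0.75) + (-0.75)·(-0.75) + (0.25)·(1.25)) / 3 = -2.25/3 = -0.75
  s[B,B] = ((0.25)·(0.25) + (-0.75)·(-0.75) + (-0.75)·(-0.75) + (1.25)·(1.25)) / 3 = 2.75/3 = 0.9167
  Sample standard deviations s_i = √(s[i,i]):
  s(A) = √(6.25) = 2.5
  s(B) = √(0.9167) = 0.9574

Step 3 — r_{ij} = s_{ij} / (s_i · s_j):
  r[A,A] = 1 (diagonal).
  r[A,B] = -0.75 / (2.5 · 0.9574) = -0.75 / 2.3936 = -0.3133
  r[B,B] = 1 (diagonal).

R is symmetric with unit diagonal. Assembling:

R = [[1, -0.3133],
 [-0.3133, 1]]


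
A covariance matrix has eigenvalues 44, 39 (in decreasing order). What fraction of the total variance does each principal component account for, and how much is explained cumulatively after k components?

Step 1 — total variance = trace(Sigma) = Σ λ_i = 44 + 39 = 83.

Step 2 — fraction explained by component i = λ_i / Σ λ:
  PC1: 44/83 = 0.5301
  PC2: 39/83 = 0.4699

Step 3 — cumulative fraction after k components = (λ_1 + ... + λ_k) / Σ λ:
  k = 1: 44/83 = 0.5301
  k = 2: (44 + 39)/83 = 83/83 = 1

Summary (fraction, with percent):

explained: PC1 0.5301 (53.01%), PC2 0.4699 (46.99%);  cumulative: 0.5301, 1
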